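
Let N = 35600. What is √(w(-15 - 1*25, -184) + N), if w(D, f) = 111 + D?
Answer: √35671 ≈ 188.87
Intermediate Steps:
√(w(-15 - 1*25, -184) + N) = √((111 + (-15 - 1*25)) + 35600) = √((111 + (-15 - 25)) + 35600) = √((111 - 40) + 35600) = √(71 + 35600) = √35671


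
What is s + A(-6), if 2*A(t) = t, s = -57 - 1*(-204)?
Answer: 144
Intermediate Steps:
s = 147 (s = -57 + 204 = 147)
A(t) = t/2
s + A(-6) = 147 + (1/2)*(-6) = 147 - 3 = 144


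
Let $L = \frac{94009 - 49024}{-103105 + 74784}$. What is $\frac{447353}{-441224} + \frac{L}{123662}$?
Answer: $- \frac{111910972683989}{110376328017032} \approx -1.0139$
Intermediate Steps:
$L = - \frac{44985}{28321}$ ($L = \frac{44985}{-28321} = 44985 \left(- \frac{1}{28321}\right) = - \frac{44985}{28321} \approx -1.5884$)
$\frac{447353}{-441224} + \frac{L}{123662} = \frac{447353}{-441224} - \frac{44985}{28321 \cdot 123662} = 447353 \left(- \frac{1}{441224}\right) - \frac{44985}{3502231502} = - \frac{447353}{441224} - \frac{44985}{3502231502} = - \frac{111910972683989}{110376328017032}$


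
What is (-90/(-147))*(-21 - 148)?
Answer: -5070/49 ≈ -103.47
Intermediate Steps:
(-90/(-147))*(-21 - 148) = -90*(-1/147)*(-169) = (30/49)*(-169) = -5070/49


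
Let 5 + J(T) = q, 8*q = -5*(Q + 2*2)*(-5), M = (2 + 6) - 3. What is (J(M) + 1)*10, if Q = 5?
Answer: 965/4 ≈ 241.25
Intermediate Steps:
M = 5 (M = 8 - 3 = 5)
q = 225/8 (q = (-5*(5 + 2*2)*(-5))/8 = (-5*(5 + 4)*(-5))/8 = (-5*9*(-5))/8 = (-45*(-5))/8 = (1/8)*225 = 225/8 ≈ 28.125)
J(T) = 185/8 (J(T) = -5 + 225/8 = 185/8)
(J(M) + 1)*10 = (185/8 + 1)*10 = (193/8)*10 = 965/4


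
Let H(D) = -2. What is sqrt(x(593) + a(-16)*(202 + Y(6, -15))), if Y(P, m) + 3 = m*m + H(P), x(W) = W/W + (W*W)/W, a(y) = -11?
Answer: 4*I*sqrt(253) ≈ 63.624*I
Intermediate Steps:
x(W) = 1 + W (x(W) = 1 + W**2/W = 1 + W)
Y(P, m) = -5 + m**2 (Y(P, m) = -3 + (m*m - 2) = -3 + (m**2 - 2) = -3 + (-2 + m**2) = -5 + m**2)
sqrt(x(593) + a(-16)*(202 + Y(6, -15))) = sqrt((1 + 593) - 11*(202 + (-5 + (-15)**2))) = sqrt(594 - 11*(202 + (-5 + 225))) = sqrt(594 - 11*(202 + 220)) = sqrt(594 - 11*422) = sqrt(594 - 4642) = sqrt(-4048) = 4*I*sqrt(253)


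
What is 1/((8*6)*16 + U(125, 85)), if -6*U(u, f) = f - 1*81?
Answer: 3/2302 ≈ 0.0013032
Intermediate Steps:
U(u, f) = 27/2 - f/6 (U(u, f) = -(f - 1*81)/6 = -(f - 81)/6 = -(-81 + f)/6 = 27/2 - f/6)
1/((8*6)*16 + U(125, 85)) = 1/((8*6)*16 + (27/2 - ⅙*85)) = 1/(48*16 + (27/2 - 85/6)) = 1/(768 - ⅔) = 1/(2302/3) = 3/2302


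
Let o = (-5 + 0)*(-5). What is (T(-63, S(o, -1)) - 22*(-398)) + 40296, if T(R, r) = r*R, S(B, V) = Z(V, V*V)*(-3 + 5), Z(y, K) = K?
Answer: 48926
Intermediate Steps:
o = 25 (o = -5*(-5) = 25)
S(B, V) = 2*V**2 (S(B, V) = (V*V)*(-3 + 5) = V**2*2 = 2*V**2)
T(R, r) = R*r
(T(-63, S(o, -1)) - 22*(-398)) + 40296 = (-126*(-1)**2 - 22*(-398)) + 40296 = (-126 + 8756) + 40296 = 8630 + 40296 = 48926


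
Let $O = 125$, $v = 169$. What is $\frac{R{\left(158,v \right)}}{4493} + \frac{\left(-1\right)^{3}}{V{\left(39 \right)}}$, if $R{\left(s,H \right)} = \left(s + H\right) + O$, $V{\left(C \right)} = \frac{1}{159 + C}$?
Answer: $- \frac{889162}{4493} \approx -197.9$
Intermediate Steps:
$R{\left(s,H \right)} = 125 + H + s$ ($R{\left(s,H \right)} = \left(s + H\right) + 125 = \left(H + s\right) + 125 = 125 + H + s$)
$\frac{R{\left(158,v \right)}}{4493} + \frac{\left(-1\right)^{3}}{V{\left(39 \right)}} = \frac{125 + 169 + 158}{4493} + \frac{\left(-1\right)^{3}}{\frac{1}{159 + 39}} = 452 \cdot \frac{1}{4493} - \frac{1}{\frac{1}{198}} = \frac{452}{4493} - \frac{1}{\frac{1}{198}} = \frac{452}{4493} - 198 = - \frac{889162}{4493}$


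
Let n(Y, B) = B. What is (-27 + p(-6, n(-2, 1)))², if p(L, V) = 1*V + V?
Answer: 625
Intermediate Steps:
p(L, V) = 2*V (p(L, V) = V + V = 2*V)
(-27 + p(-6, n(-2, 1)))² = (-27 + 2*1)² = (-27 + 2)² = (-25)² = 625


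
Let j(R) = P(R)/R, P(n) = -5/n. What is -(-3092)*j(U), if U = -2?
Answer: -3865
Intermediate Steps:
j(R) = -5/R² (j(R) = (-5/R)/R = -5/R²)
-(-3092)*j(U) = -(-3092)*(-5/(-2)²) = -(-3092)*(-5*¼) = -(-3092)*(-5)/4 = -3092*5/4 = -3865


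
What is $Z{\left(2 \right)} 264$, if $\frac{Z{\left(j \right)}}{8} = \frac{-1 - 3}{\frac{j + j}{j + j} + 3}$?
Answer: $-2112$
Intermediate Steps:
$Z{\left(j \right)} = -8$ ($Z{\left(j \right)} = 8 \frac{-1 - 3}{\frac{j + j}{j + j} + 3} = 8 \left(- \frac{4}{\frac{2 j}{2 j} + 3}\right) = 8 \left(- \frac{4}{2 j \frac{1}{2 j} + 3}\right) = 8 \left(- \frac{4}{1 + 3}\right) = 8 \left(- \frac{4}{4}\right) = 8 \left(\left(-4\right) \frac{1}{4}\right) = 8 \left(-1\right) = -8$)
$Z{\left(2 \right)} 264 = \left(-8\right) 264 = -2112$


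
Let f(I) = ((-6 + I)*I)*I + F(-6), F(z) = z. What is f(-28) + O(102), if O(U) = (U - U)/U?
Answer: -26662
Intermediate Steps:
f(I) = -6 + I²*(-6 + I) (f(I) = ((-6 + I)*I)*I - 6 = (I*(-6 + I))*I - 6 = I²*(-6 + I) - 6 = -6 + I²*(-6 + I))
O(U) = 0 (O(U) = 0/U = 0)
f(-28) + O(102) = (-6 + (-28)³ - 6*(-28)²) + 0 = (-6 - 21952 - 6*784) + 0 = (-6 - 21952 - 4704) + 0 = -26662 + 0 = -26662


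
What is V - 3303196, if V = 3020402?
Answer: -282794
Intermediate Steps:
V - 3303196 = 3020402 - 3303196 = -282794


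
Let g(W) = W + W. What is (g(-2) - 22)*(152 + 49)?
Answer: -5226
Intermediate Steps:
g(W) = 2*W
(g(-2) - 22)*(152 + 49) = (2*(-2) - 22)*(152 + 49) = (-4 - 22)*201 = -26*201 = -5226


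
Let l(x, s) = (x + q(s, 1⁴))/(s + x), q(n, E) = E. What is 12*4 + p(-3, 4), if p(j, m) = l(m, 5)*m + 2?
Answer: 470/9 ≈ 52.222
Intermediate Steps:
l(x, s) = (1 + x)/(s + x) (l(x, s) = (x + 1⁴)/(s + x) = (x + 1)/(s + x) = (1 + x)/(s + x))
p(j, m) = 2 + m*(1 + m)/(5 + m) (p(j, m) = ((1 + m)/(5 + m))*m + 2 = m*(1 + m)/(5 + m) + 2 = 2 + m*(1 + m)/(5 + m))
12*4 + p(-3, 4) = 12*4 + (10 + 4² + 3*4)/(5 + 4) = 48 + (10 + 16 + 12)/9 = 48 + (⅑)*38 = 48 + 38/9 = 470/9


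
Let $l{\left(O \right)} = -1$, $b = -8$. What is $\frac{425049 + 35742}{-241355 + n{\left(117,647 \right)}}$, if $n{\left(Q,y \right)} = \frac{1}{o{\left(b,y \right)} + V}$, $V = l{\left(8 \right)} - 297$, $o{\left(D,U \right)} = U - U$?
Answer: $- \frac{45771906}{23974597} \approx -1.9092$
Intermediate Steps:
$o{\left(D,U \right)} = 0$
$V = -298$ ($V = -1 - 297 = -298$)
$n{\left(Q,y \right)} = - \frac{1}{298}$ ($n{\left(Q,y \right)} = \frac{1}{0 - 298} = \frac{1}{-298} = - \frac{1}{298}$)
$\frac{425049 + 35742}{-241355 + n{\left(117,647 \right)}} = \frac{425049 + 35742}{-241355 - \frac{1}{298}} = \frac{460791}{- \frac{71923791}{298}} = 460791 \left(- \frac{298}{71923791}\right) = - \frac{45771906}{23974597}$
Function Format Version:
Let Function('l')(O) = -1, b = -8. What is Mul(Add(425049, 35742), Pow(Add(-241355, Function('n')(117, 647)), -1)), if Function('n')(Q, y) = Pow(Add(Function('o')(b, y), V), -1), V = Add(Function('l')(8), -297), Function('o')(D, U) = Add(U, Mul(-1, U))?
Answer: Rational(-45771906, 23974597) ≈ -1.9092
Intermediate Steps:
Function('o')(D, U) = 0
V = -298 (V = Add(-1, -297) = -298)
Function('n')(Q, y) = Rational(-1, 298) (Function('n')(Q, y) = Pow(Add(0, -298), -1) = Pow(-298, -1) = Rational(-1, 298))
Mul(Add(425049, 35742), Pow(Add(-241355, Function('n')(117, 647)), -1)) = Mul(Add(425049, 35742), Pow(Add(-241355, Rational(-1, 298)), -1)) = Mul(460791, Pow(Rational(-71923791, 298), -1)) = Mul(460791, Rational(-298, 71923791)) = Rational(-45771906, 23974597)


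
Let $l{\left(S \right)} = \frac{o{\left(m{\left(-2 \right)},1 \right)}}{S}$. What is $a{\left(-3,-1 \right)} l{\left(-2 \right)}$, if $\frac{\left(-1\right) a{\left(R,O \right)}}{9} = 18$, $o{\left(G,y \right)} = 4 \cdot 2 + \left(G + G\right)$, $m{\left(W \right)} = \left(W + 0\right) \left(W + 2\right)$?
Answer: $648$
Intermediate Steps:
$m{\left(W \right)} = W \left(2 + W\right)$
$o{\left(G,y \right)} = 8 + 2 G$
$l{\left(S \right)} = \frac{8}{S}$ ($l{\left(S \right)} = \frac{8 + 2 \left(- 2 \left(2 - 2\right)\right)}{S} = \frac{8 + 2 \left(\left(-2\right) 0\right)}{S} = \frac{8 + 2 \cdot 0}{S} = \frac{8 + 0}{S} = \frac{8}{S}$)
$a{\left(R,O \right)} = -162$ ($a{\left(R,O \right)} = \left(-9\right) 18 = -162$)
$a{\left(-3,-1 \right)} l{\left(-2 \right)} = - 162 \frac{8}{-2} = - 162 \cdot 8 \left(- \frac{1}{2}\right) = \left(-162\right) \left(-4\right) = 648$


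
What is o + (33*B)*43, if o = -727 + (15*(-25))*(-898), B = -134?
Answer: 145877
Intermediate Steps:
o = 336023 (o = -727 - 375*(-898) = -727 + 336750 = 336023)
o + (33*B)*43 = 336023 + (33*(-134))*43 = 336023 - 4422*43 = 336023 - 190146 = 145877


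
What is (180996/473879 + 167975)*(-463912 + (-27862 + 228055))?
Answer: -20992033987852099/473879 ≈ -4.4298e+10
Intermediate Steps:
(180996/473879 + 167975)*(-463912 + (-27862 + 228055)) = (180996*(1/473879) + 167975)*(-463912 + 200193) = (180996/473879 + 167975)*(-263719) = (79600006021/473879)*(-263719) = -20992033987852099/473879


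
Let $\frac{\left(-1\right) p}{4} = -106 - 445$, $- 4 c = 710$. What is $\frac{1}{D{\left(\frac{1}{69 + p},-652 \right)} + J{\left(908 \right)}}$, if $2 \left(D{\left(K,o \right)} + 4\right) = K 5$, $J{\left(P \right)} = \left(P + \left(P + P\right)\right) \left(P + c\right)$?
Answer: $\frac{4546}{9045985393} \approx 5.0254 \cdot 10^{-7}$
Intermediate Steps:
$c = - \frac{355}{2}$ ($c = \left(- \frac{1}{4}\right) 710 = - \frac{355}{2} \approx -177.5$)
$p = 2204$ ($p = - 4 \left(-106 - 445\right) = \left(-4\right) \left(-551\right) = 2204$)
$J{\left(P \right)} = 3 P \left(- \frac{355}{2} + P\right)$ ($J{\left(P \right)} = \left(P + \left(P + P\right)\right) \left(P - \frac{355}{2}\right) = \left(P + 2 P\right) \left(- \frac{355}{2} + P\right) = 3 P \left(- \frac{355}{2} + P\right)$)
$D{\left(K,o \right)} = -4 + \frac{5 K}{2}$ ($D{\left(K,o \right)} = -4 + \frac{K 5}{2} = -4 + \frac{5 K}{2}$)
$\frac{1}{D{\left(\frac{1}{69 + p},-652 \right)} + J{\left(908 \right)}} = \frac{1}{\left(-4 + \frac{5}{2 \left(69 + 2204\right)}\right) + \frac{3}{2} \cdot 908 \left(-355 + 2 \cdot 908\right)} = \frac{1}{\left(-4 + \frac{5}{2 \cdot 2273}\right) + \frac{3}{2} \cdot 908 \left(-355 + 1816\right)} = \frac{1}{\left(-4 + \frac{5}{2} \cdot \frac{1}{2273}\right) + \frac{3}{2} \cdot 908 \cdot 1461} = \frac{1}{\left(-4 + \frac{5}{4546}\right) + 1989882} = \frac{1}{- \frac{18179}{4546} + 1989882} = \frac{1}{\frac{9045985393}{4546}} = \frac{4546}{9045985393}$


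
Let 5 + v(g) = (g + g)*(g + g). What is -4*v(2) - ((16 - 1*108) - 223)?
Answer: 271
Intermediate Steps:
v(g) = -5 + 4*g² (v(g) = -5 + (g + g)*(g + g) = -5 + (2*g)*(2*g) = -5 + 4*g²)
-4*v(2) - ((16 - 1*108) - 223) = -4*(-5 + 4*2²) - ((16 - 1*108) - 223) = -4*(-5 + 4*4) - ((16 - 108) - 223) = -4*(-5 + 16) - (-92 - 223) = -4*11 - 1*(-315) = -44 + 315 = 271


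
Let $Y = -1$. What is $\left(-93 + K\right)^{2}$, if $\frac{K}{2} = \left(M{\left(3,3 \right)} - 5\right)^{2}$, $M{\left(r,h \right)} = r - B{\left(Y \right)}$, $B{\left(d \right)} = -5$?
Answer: $5625$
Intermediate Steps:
$M{\left(r,h \right)} = 5 + r$ ($M{\left(r,h \right)} = r - -5 = r + 5 = 5 + r$)
$K = 18$ ($K = 2 \left(\left(5 + 3\right) - 5\right)^{2} = 2 \left(8 - 5\right)^{2} = 2 \cdot 3^{2} = 2 \cdot 9 = 18$)
$\left(-93 + K\right)^{2} = \left(-93 + 18\right)^{2} = \left(-75\right)^{2} = 5625$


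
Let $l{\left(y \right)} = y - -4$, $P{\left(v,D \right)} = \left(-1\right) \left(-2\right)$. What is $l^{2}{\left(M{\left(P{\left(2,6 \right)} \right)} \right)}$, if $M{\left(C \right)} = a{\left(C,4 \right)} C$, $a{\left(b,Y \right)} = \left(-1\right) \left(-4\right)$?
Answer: $144$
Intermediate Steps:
$a{\left(b,Y \right)} = 4$
$P{\left(v,D \right)} = 2$
$M{\left(C \right)} = 4 C$
$l{\left(y \right)} = 4 + y$ ($l{\left(y \right)} = y + 4 = 4 + y$)
$l^{2}{\left(M{\left(P{\left(2,6 \right)} \right)} \right)} = \left(4 + 4 \cdot 2\right)^{2} = \left(4 + 8\right)^{2} = 12^{2} = 144$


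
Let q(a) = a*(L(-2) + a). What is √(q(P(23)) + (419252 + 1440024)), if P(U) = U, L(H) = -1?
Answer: √1859782 ≈ 1363.7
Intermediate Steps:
q(a) = a*(-1 + a)
√(q(P(23)) + (419252 + 1440024)) = √(23*(-1 + 23) + (419252 + 1440024)) = √(23*22 + 1859276) = √(506 + 1859276) = √1859782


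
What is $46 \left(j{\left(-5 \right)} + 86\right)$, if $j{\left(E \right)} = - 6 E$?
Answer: $5336$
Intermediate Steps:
$46 \left(j{\left(-5 \right)} + 86\right) = 46 \left(\left(-6\right) \left(-5\right) + 86\right) = 46 \left(30 + 86\right) = 46 \cdot 116 = 5336$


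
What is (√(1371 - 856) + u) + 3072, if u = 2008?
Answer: 5080 + √515 ≈ 5102.7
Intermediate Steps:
(√(1371 - 856) + u) + 3072 = (√(1371 - 856) + 2008) + 3072 = (√515 + 2008) + 3072 = (2008 + √515) + 3072 = 5080 + √515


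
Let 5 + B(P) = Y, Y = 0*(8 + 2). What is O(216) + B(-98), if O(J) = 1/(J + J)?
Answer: -2159/432 ≈ -4.9977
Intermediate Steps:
Y = 0 (Y = 0*10 = 0)
O(J) = 1/(2*J)
B(P) = -5 (B(P) = -5 + 0 = -5)
O(216) + B(-98) = (½)/216 - 5 = (½)*(1/216) - 5 = 1/432 - 5 = -2159/432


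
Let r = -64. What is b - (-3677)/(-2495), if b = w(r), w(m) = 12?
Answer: 26263/2495 ≈ 10.526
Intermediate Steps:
b = 12
b - (-3677)/(-2495) = 12 - (-3677)/(-2495) = 12 - (-3677)*(-1)/2495 = 12 - 1*3677/2495 = 12 - 3677/2495 = 26263/2495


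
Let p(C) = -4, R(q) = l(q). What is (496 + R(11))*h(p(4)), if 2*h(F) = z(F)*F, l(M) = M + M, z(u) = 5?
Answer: -5180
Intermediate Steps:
l(M) = 2*M
R(q) = 2*q
h(F) = 5*F/2 (h(F) = (5*F)/2 = 5*F/2)
(496 + R(11))*h(p(4)) = (496 + 2*11)*((5/2)*(-4)) = (496 + 22)*(-10) = 518*(-10) = -5180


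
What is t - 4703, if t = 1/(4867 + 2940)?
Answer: -36716320/7807 ≈ -4703.0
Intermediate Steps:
t = 1/7807 ≈ 0.00012809
t - 4703 = 1/7807 - 4703 = -36716320/7807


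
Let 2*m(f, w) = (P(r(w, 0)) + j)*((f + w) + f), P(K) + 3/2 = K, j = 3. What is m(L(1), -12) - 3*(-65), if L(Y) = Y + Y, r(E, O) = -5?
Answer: 209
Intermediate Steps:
P(K) = -3/2 + K
L(Y) = 2*Y
m(f, w) = -7*f/2 - 7*w/4 (m(f, w) = (((-3/2 - 5) + 3)*((f + w) + f))/2 = ((-13/2 + 3)*(w + 2*f))/2 = (-7*(w + 2*f)/2)/2 = (-7*f - 7*w/2)/2 = -7*f/2 - 7*w/4)
m(L(1), -12) - 3*(-65) = (-7 - 7/4*(-12)) - 3*(-65) = (-7/2*2 + 21) + 195 = (-7 + 21) + 195 = 14 + 195 = 209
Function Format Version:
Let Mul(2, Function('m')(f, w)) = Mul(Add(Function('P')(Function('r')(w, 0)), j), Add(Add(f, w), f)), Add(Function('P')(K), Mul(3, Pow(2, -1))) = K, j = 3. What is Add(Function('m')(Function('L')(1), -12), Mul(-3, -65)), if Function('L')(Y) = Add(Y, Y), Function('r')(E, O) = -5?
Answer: 209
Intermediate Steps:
Function('P')(K) = Add(Rational(-3, 2), K)
Function('L')(Y) = Mul(2, Y)
Function('m')(f, w) = Add(Mul(Rational(-7, 2), f), Mul(Rational(-7, 4), w)) (Function('m')(f, w) = Mul(Rational(1, 2), Mul(Add(Add(Rational(-3, 2), -5), 3), Add(Add(f, w), f))) = Mul(Rational(1, 2), Mul(Add(Rational(-13, 2), 3), Add(w, Mul(2, f)))) = Mul(Rational(1, 2), Mul(Rational(-7, 2), Add(w, Mul(2, f)))) = Mul(Rational(1, 2), Add(Mul(-7, f), Mul(Rational(-7, 2), w))) = Add(Mul(Rational(-7, 2), f), Mul(Rational(-7, 4), w)))
Add(Function('m')(Function('L')(1), -12), Mul(-3, -65)) = Add(Add(Mul(Rational(-7, 2), Mul(2, 1)), Mul(Rational(-7, 4), -12)), Mul(-3, -65)) = Add(Add(Mul(Rational(-7, 2), 2), 21), 195) = Add(Add(-7, 21), 195) = Add(14, 195) = 209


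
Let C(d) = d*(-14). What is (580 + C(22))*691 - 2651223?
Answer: -2463271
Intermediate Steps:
C(d) = -14*d
(580 + C(22))*691 - 2651223 = (580 - 14*22)*691 - 2651223 = (580 - 308)*691 - 2651223 = 272*691 - 2651223 = 187952 - 2651223 = -2463271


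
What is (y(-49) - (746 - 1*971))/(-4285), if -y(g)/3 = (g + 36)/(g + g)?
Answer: -22011/419930 ≈ -0.052416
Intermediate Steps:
y(g) = -3*(36 + g)/(2*g) (y(g) = -3*(g + 36)/(g + g) = -3*(36 + g)/(2*g))
(y(-49) - (746 - 1*971))/(-4285) = ((-3/2 - 54/(-49)) - (746 - 1*971))/(-4285) = ((-3/2 - 54*(-1/49)) - (746 - 971))*(-1/4285) = ((-3/2 + 54/49) - 1*(-225))*(-1/4285) = (-39/98 + 225)*(-1/4285) = (22011/98)*(-1/4285) = -22011/419930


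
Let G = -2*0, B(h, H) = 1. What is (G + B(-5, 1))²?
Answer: 1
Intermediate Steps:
G = 0
(G + B(-5, 1))² = (0 + 1)² = 1² = 1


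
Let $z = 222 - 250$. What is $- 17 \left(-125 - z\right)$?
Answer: $1649$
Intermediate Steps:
$z = -28$
$- 17 \left(-125 - z\right) = - 17 \left(-125 - -28\right) = - 17 \left(-125 + 28\right) = \left(-17\right) \left(-97\right) = 1649$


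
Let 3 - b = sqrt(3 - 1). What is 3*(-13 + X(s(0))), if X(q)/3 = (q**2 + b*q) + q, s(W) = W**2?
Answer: -39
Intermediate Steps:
b = 3 - sqrt(2) (b = 3 - sqrt(3 - 1) = 3 - sqrt(2) ≈ 1.5858)
X(q) = 3*q + 3*q**2 + 3*q*(3 - sqrt(2)) (X(q) = 3*((q**2 + (3 - sqrt(2))*q) + q) = 3*((q**2 + q*(3 - sqrt(2))) + q) = 3*(q + q**2 + q*(3 - sqrt(2))) = 3*q + 3*q**2 + 3*q*(3 - sqrt(2)))
3*(-13 + X(s(0))) = 3*(-13 + 3*0**2*(4 + 0**2 - sqrt(2))) = 3*(-13 + 3*0*(4 + 0 - sqrt(2))) = 3*(-13 + 3*0*(4 - sqrt(2))) = 3*(-13 + 0) = 3*(-13) = -39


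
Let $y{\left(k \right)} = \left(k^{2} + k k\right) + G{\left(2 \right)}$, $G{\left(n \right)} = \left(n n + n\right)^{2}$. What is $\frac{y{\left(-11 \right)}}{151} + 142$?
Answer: $\frac{21720}{151} \approx 143.84$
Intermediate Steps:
$G{\left(n \right)} = \left(n + n^{2}\right)^{2}$ ($G{\left(n \right)} = \left(n^{2} + n\right)^{2} = \left(n + n^{2}\right)^{2}$)
$y{\left(k \right)} = 36 + 2 k^{2}$ ($y{\left(k \right)} = \left(k^{2} + k k\right) + 2^{2} \left(1 + 2\right)^{2} = \left(k^{2} + k^{2}\right) + 4 \cdot 3^{2} = 2 k^{2} + 4 \cdot 9 = 2 k^{2} + 36 = 36 + 2 k^{2}$)
$\frac{y{\left(-11 \right)}}{151} + 142 = \frac{36 + 2 \left(-11\right)^{2}}{151} + 142 = \frac{36 + 2 \cdot 121}{151} + 142 = \frac{36 + 242}{151} + 142 = \frac{1}{151} \cdot 278 + 142 = \frac{278}{151} + 142 = \frac{21720}{151}$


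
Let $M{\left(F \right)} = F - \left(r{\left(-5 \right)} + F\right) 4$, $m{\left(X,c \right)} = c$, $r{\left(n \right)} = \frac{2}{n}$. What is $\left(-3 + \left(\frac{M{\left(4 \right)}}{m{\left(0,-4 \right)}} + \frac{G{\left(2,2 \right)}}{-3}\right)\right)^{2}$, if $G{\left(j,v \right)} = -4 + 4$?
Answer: $\frac{4}{25} \approx 0.16$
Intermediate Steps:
$G{\left(j,v \right)} = 0$
$M{\left(F \right)} = \frac{8}{5} - 3 F$ ($M{\left(F \right)} = F - \left(\frac{2}{-5} + F\right) 4 = F - \left(2 \left(- \frac{1}{5}\right) + F\right) 4 = F - \left(- \frac{2}{5} + F\right) 4 = F - \left(- \frac{8}{5} + 4 F\right) = \frac{8}{5} - 3 F$)
$\left(-3 + \left(\frac{M{\left(4 \right)}}{m{\left(0,-4 \right)}} + \frac{G{\left(2,2 \right)}}{-3}\right)\right)^{2} = \left(-3 + \left(\frac{\frac{8}{5} - 12}{-4} + \frac{0}{-3}\right)\right)^{2} = \left(-3 + \left(\left(\frac{8}{5} - 12\right) \left(- \frac{1}{4}\right) + 0 \left(- \frac{1}{3}\right)\right)\right)^{2} = \left(-3 + \left(\left(- \frac{52}{5}\right) \left(- \frac{1}{4}\right) + 0\right)\right)^{2} = \left(-3 + \left(\frac{13}{5} + 0\right)\right)^{2} = \left(-3 + \frac{13}{5}\right)^{2} = \left(- \frac{2}{5}\right)^{2} = \frac{4}{25}$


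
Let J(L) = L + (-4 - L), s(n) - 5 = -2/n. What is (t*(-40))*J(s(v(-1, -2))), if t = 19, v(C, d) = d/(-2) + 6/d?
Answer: 3040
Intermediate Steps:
v(C, d) = 6/d - d/2 (v(C, d) = d*(-½) + 6/d = -d/2 + 6/d = 6/d - d/2)
s(n) = 5 - 2/n
J(L) = -4
(t*(-40))*J(s(v(-1, -2))) = (19*(-40))*(-4) = -760*(-4) = 3040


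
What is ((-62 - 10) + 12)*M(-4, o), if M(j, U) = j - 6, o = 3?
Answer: 600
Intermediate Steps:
M(j, U) = -6 + j
((-62 - 10) + 12)*M(-4, o) = ((-62 - 10) + 12)*(-6 - 4) = (-72 + 12)*(-10) = -60*(-10) = 600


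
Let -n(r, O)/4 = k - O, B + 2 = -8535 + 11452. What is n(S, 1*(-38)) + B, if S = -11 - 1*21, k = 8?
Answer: 2731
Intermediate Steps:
S = -32 (S = -11 - 21 = -32)
B = 2915 (B = -2 + (-8535 + 11452) = -2 + 2917 = 2915)
n(r, O) = -32 + 4*O (n(r, O) = -4*(8 - O) = -32 + 4*O)
n(S, 1*(-38)) + B = (-32 + 4*(1*(-38))) + 2915 = (-32 + 4*(-38)) + 2915 = (-32 - 152) + 2915 = -184 + 2915 = 2731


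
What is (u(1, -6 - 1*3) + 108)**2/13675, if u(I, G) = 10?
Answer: 13924/13675 ≈ 1.0182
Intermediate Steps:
(u(1, -6 - 1*3) + 108)**2/13675 = (10 + 108)**2/13675 = 118**2*(1/13675) = 13924*(1/13675) = 13924/13675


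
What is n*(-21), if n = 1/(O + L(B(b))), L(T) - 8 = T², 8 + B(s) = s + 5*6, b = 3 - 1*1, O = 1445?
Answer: -21/2029 ≈ -0.010350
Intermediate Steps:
b = 2 (b = 3 - 1 = 2)
B(s) = 22 + s (B(s) = -8 + (s + 5*6) = -8 + (s + 30) = -8 + (30 + s) = 22 + s)
L(T) = 8 + T²
n = 1/2029 (n = 1/(1445 + (8 + (22 + 2)²)) = 1/(1445 + (8 + 24²)) = 1/(1445 + (8 + 576)) = 1/(1445 + 584) = 1/2029 ≈ 0.00049285)
n*(-21) = (1/2029)*(-21) = -21/2029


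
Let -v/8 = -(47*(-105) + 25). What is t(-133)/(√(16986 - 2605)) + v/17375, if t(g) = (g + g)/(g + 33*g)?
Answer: -7856/3475 + √14381/244477 ≈ -2.2602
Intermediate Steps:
v = -39280 (v = -(-8)*(47*(-105) + 25) = -(-8)*(-4935 + 25) = -(-8)*(-4910) = -8*4910 = -39280)
t(g) = 1/17 (t(g) = (2*g)/((34*g)) = (2*g)*(1/(34*g)) = 1/17)
t(-133)/(√(16986 - 2605)) + v/17375 = 1/(17*(√(16986 - 2605))) - 39280/17375 = 1/(17*(√14381)) - 39280*1/17375 = (√14381/14381)/17 - 7856/3475 = √14381/244477 - 7856/3475 = -7856/3475 + √14381/244477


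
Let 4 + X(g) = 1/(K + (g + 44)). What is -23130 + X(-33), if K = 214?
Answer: -5205149/225 ≈ -23134.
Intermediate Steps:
X(g) = -4 + 1/(258 + g) (X(g) = -4 + 1/(214 + (g + 44)) = -4 + 1/(214 + (44 + g)) = -4 + 1/(258 + g))
-23130 + X(-33) = -23130 + (-1031 - 4*(-33))/(258 - 33) = -23130 + (-1031 + 132)/225 = -23130 + (1/225)*(-899) = -23130 - 899/225 = -5205149/225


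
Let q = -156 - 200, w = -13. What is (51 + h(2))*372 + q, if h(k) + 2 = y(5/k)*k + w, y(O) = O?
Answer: 14896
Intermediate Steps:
q = -356
h(k) = -10 (h(k) = -2 + ((5/k)*k - 13) = -2 + (5 - 13) = -2 - 8 = -10)
(51 + h(2))*372 + q = (51 - 10)*372 - 356 = 41*372 - 356 = 15252 - 356 = 14896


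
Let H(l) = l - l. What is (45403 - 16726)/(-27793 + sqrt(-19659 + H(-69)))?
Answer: -797019861/772470508 - 28677*I*sqrt(19659)/772470508 ≈ -1.0318 - 0.0052051*I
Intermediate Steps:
H(l) = 0
(45403 - 16726)/(-27793 + sqrt(-19659 + H(-69))) = (45403 - 16726)/(-27793 + sqrt(-19659 + 0)) = 28677/(-27793 + sqrt(-19659)) = 28677/(-27793 + I*sqrt(19659))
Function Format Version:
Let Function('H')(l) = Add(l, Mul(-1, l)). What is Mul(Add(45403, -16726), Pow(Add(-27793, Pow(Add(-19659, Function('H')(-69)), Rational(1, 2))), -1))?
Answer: Add(Rational(-797019861, 772470508), Mul(Rational(-28677, 772470508), I, Pow(19659, Rational(1, 2)))) ≈ Add(-1.0318, Mul(-0.0052051, I))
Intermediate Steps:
Function('H')(l) = 0
Mul(Add(45403, -16726), Pow(Add(-27793, Pow(Add(-19659, Function('H')(-69)), Rational(1, 2))), -1)) = Mul(Add(45403, -16726), Pow(Add(-27793, Pow(Add(-19659, 0), Rational(1, 2))), -1)) = Mul(28677, Pow(Add(-27793, Pow(-19659, Rational(1, 2))), -1)) = Mul(28677, Pow(Add(-27793, Mul(I, Pow(19659, Rational(1, 2)))), -1))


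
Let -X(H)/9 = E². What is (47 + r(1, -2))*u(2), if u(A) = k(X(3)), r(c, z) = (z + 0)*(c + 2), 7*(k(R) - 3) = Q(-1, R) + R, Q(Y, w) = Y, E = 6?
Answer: -12464/7 ≈ -1780.6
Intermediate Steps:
X(H) = -324 (X(H) = -9*6² = -9*36 = -324)
k(R) = 20/7 + R/7 (k(R) = 3 + (-1 + R)/7 = 3 + (-⅐ + R/7) = 20/7 + R/7)
r(c, z) = z*(2 + c)
u(A) = -304/7 (u(A) = 20/7 + (⅐)*(-324) = 20/7 - 324/7 = -304/7)
(47 + r(1, -2))*u(2) = (47 - 2*(2 + 1))*(-304/7) = (47 - 2*3)*(-304/7) = (47 - 6)*(-304/7) = 41*(-304/7) = -12464/7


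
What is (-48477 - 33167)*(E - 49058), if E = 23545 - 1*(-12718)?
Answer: 1044634980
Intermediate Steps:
E = 36263 (E = 23545 + 12718 = 36263)
(-48477 - 33167)*(E - 49058) = (-48477 - 33167)*(36263 - 49058) = -81644*(-12795) = 1044634980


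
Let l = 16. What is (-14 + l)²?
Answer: 4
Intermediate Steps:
(-14 + l)² = (-14 + 16)² = 2² = 4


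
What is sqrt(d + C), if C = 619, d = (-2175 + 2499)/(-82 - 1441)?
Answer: sqrt(1435294999)/1523 ≈ 24.875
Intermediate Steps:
d = -324/1523 (d = 324/(-1523) = 324*(-1/1523) = -324/1523 ≈ -0.21274)
sqrt(d + C) = sqrt(-324/1523 + 619) = sqrt(942413/1523) = sqrt(1435294999)/1523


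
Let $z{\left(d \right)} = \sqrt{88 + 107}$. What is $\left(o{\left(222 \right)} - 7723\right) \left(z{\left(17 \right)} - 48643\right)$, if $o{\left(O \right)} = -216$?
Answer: $386176777 - 7939 \sqrt{195} \approx 3.8607 \cdot 10^{8}$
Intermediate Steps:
$z{\left(d \right)} = \sqrt{195}$
$\left(o{\left(222 \right)} - 7723\right) \left(z{\left(17 \right)} - 48643\right) = \left(-216 - 7723\right) \left(\sqrt{195} - 48643\right) = - 7939 \left(-48643 + \sqrt{195}\right) = 386176777 - 7939 \sqrt{195}$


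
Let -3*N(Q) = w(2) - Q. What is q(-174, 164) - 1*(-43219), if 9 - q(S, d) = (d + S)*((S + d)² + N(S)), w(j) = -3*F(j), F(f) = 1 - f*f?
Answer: 43618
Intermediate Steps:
F(f) = 1 - f²
w(j) = -3 + 3*j² (w(j) = -3*(1 - j²) = -3 + 3*j²)
N(Q) = -3 + Q/3 (N(Q) = -((-3 + 3*2²) - Q)/3 = -((-3 + 3*4) - Q)/3 = -((-3 + 12) - Q)/3 = -(9 - Q)/3 = -3 + Q/3)
q(S, d) = 9 - (S + d)*(-3 + (S + d)² + S/3) (q(S, d) = 9 - (d + S)*((S + d)² + (-3 + S/3)) = 9 - (S + d)*(-3 + (S + d)² + S/3))
q(-174, 164) - 1*(-43219) = (9 - 1*(-174)*(-174 + 164)² - 1*164*(-174 + 164)² - ⅓*(-174)*(-9 - 174) - ⅓*164*(-9 - 174)) - 1*(-43219) = (9 - 1*(-174)*(-10)² - 1*164*(-10)² - ⅓*(-174)*(-183) - ⅓*164*(-183)) + 43219 = (9 - 1*(-174)*100 - 1*164*100 - 10614 + 10004) + 43219 = (9 + 17400 - 16400 - 10614 + 10004) + 43219 = 399 + 43219 = 43618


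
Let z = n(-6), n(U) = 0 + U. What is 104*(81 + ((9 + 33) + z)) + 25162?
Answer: 37330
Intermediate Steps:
n(U) = U
z = -6
104*(81 + ((9 + 33) + z)) + 25162 = 104*(81 + ((9 + 33) - 6)) + 25162 = 104*(81 + (42 - 6)) + 25162 = 104*(81 + 36) + 25162 = 104*117 + 25162 = 12168 + 25162 = 37330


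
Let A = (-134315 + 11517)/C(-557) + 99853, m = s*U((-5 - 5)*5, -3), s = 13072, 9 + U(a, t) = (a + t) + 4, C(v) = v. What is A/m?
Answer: -55740919/422304032 ≈ -0.13199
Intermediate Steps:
U(a, t) = -5 + a + t (U(a, t) = -9 + ((a + t) + 4) = -9 + (4 + a + t) = -5 + a + t)
m = -758176 (m = 13072*(-5 + (-5 - 5)*5 - 3) = 13072*(-5 - 10*5 - 3) = 13072*(-5 - 50 - 3) = 13072*(-58) = -758176)
A = 55740919/557 (A = (-134315 + 11517)/(-557) + 99853 = -122798*(-1/557) + 99853 = 122798/557 + 99853 = 55740919/557 ≈ 1.0007e+5)
A/m = (55740919/557)/(-758176) = (55740919/557)*(-1/758176) = -55740919/422304032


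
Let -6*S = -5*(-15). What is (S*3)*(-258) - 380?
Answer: 9295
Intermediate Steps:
S = -25/2 (S = -(-5)*(-15)/6 = -1/6*75 = -25/2 ≈ -12.500)
(S*3)*(-258) - 380 = -25/2*3*(-258) - 380 = -75/2*(-258) - 380 = 9675 - 380 = 9295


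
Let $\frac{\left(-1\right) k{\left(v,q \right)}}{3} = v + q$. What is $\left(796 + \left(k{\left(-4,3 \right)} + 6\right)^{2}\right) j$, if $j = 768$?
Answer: $673536$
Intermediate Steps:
$k{\left(v,q \right)} = - 3 q - 3 v$ ($k{\left(v,q \right)} = - 3 \left(v + q\right) = - 3 \left(q + v\right) = - 3 q - 3 v$)
$\left(796 + \left(k{\left(-4,3 \right)} + 6\right)^{2}\right) j = \left(796 + \left(\left(\left(-3\right) 3 - -12\right) + 6\right)^{2}\right) 768 = \left(796 + \left(\left(-9 + 12\right) + 6\right)^{2}\right) 768 = \left(796 + \left(3 + 6\right)^{2}\right) 768 = \left(796 + 9^{2}\right) 768 = \left(796 + 81\right) 768 = 877 \cdot 768 = 673536$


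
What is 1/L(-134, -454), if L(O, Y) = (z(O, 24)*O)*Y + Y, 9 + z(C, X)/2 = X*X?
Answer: 1/68987570 ≈ 1.4495e-8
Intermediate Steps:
z(C, X) = -18 + 2*X**2 (z(C, X) = -18 + 2*(X*X) = -18 + 2*X**2)
L(O, Y) = Y + 1134*O*Y (L(O, Y) = ((-18 + 2*24**2)*O)*Y + Y = ((-18 + 2*576)*O)*Y + Y = ((-18 + 1152)*O)*Y + Y = (1134*O)*Y + Y = 1134*O*Y + Y = Y + 1134*O*Y)
1/L(-134, -454) = 1/(-454*(1 + 1134*(-134))) = 1/(-454*(1 - 151956)) = 1/(-454*(-151955)) = 1/68987570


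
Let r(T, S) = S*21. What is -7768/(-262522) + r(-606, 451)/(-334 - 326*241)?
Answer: -312241777/3452164300 ≈ -0.090448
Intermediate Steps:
r(T, S) = 21*S
-7768/(-262522) + r(-606, 451)/(-334 - 326*241) = -7768/(-262522) + (21*451)/(-334 - 326*241) = -7768*(-1/262522) + 9471/(-334 - 78566) = 3884/131261 + 9471/(-78900) = 3884/131261 + 9471*(-1/78900) = 3884/131261 - 3157/26300 = -312241777/3452164300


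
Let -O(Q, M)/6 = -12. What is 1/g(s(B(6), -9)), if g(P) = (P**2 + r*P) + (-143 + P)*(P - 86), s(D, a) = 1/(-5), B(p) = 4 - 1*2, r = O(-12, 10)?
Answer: 25/308237 ≈ 8.1106e-5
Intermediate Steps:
O(Q, M) = 72 (O(Q, M) = -6*(-12) = 72)
r = 72
B(p) = 2 (B(p) = 4 - 2 = 2)
s(D, a) = -1/5
g(P) = P**2 + 72*P + (-143 + P)*(-86 + P) (g(P) = (P**2 + 72*P) + (-143 + P)*(P - 86) = (P**2 + 72*P) + (-143 + P)*(-86 + P) = P**2 + 72*P + (-143 + P)*(-86 + P))
1/g(s(B(6), -9)) = 1/(12298 - 157*(-1/5) + 2*(-1/5)**2) = 1/(12298 + 157/5 + 2*(1/25)) = 1/(12298 + 157/5 + 2/25) = 1/(308237/25) = 25/308237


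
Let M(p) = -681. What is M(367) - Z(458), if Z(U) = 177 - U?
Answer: -400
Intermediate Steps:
M(367) - Z(458) = -681 - (177 - 1*458) = -681 - (177 - 458) = -681 - 1*(-281) = -681 + 281 = -400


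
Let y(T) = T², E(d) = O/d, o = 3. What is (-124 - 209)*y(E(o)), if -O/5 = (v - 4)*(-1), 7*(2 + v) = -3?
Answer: -1873125/49 ≈ -38227.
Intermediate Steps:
v = -17/7 (v = -2 + (⅐)*(-3) = -2 - 3/7 = -17/7 ≈ -2.4286)
O = -225/7 (O = -5*(-17/7 - 4)*(-1) = -(-225)*(-1)/7 = -5*45/7 = -225/7 ≈ -32.143)
E(d) = -225/(7*d)
(-124 - 209)*y(E(o)) = (-124 - 209)*(-225/7/3)² = -333*(-225/7*⅓)² = -333*(-75/7)² = -333*5625/49 = -1873125/49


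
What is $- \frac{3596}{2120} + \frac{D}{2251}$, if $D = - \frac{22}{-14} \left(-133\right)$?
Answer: $- \frac{2134419}{1193030} \approx -1.7891$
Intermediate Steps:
$D = -209$ ($D = \left(-22\right) \left(- \frac{1}{14}\right) \left(-133\right) = \frac{11}{7} \left(-133\right) = -209$)
$- \frac{3596}{2120} + \frac{D}{2251} = - \frac{3596}{2120} - \frac{209}{2251} = \left(-3596\right) \frac{1}{2120} - \frac{209}{2251} = - \frac{899}{530} - \frac{209}{2251} = - \frac{2134419}{1193030}$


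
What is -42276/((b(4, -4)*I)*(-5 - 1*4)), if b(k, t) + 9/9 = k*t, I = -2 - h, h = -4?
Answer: -7046/51 ≈ -138.16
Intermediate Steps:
I = 2 (I = -2 - 1*(-4) = -2 + 4 = 2)
b(k, t) = -1 + k*t
-42276/((b(4, -4)*I)*(-5 - 1*4)) = -42276/(((-1 + 4*(-4))*2)*(-5 - 1*4)) = -42276/(((-1 - 16)*2)*(-5 - 4)) = -42276/(-17*2*(-9)) = -42276/((-34*(-9))) = -42276/306 = -271*26/51 = -7046/51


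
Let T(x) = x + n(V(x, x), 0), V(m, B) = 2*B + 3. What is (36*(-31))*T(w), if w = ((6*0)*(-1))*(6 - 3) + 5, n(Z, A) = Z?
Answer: -20088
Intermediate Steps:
V(m, B) = 3 + 2*B
w = 5 (w = (0*(-1))*3 + 5 = 0*3 + 5 = 0 + 5 = 5)
T(x) = 3 + 3*x (T(x) = x + (3 + 2*x) = 3 + 3*x)
(36*(-31))*T(w) = (36*(-31))*(3 + 3*5) = -1116*(3 + 15) = -1116*18 = -20088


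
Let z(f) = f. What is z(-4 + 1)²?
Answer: 9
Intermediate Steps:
z(-4 + 1)² = (-4 + 1)² = (-3)² = 9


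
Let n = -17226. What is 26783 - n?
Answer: 44009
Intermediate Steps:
26783 - n = 26783 - 1*(-17226) = 26783 + 17226 = 44009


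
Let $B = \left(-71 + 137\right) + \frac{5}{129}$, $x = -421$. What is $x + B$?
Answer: $- \frac{45790}{129} \approx -354.96$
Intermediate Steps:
$B = \frac{8519}{129}$ ($B = 66 + 5 \cdot \frac{1}{129} = 66 + \frac{5}{129} = \frac{8519}{129} \approx 66.039$)
$x + B = -421 + \frac{8519}{129} = - \frac{45790}{129}$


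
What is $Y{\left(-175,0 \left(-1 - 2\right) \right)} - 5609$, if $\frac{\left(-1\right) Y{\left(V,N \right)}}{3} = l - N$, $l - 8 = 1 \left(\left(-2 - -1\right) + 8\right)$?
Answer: $-5654$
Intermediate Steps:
$l = 15$ ($l = 8 + 1 \left(\left(-2 - -1\right) + 8\right) = 8 + 1 \left(\left(-2 + 1\right) + 8\right) = 8 + 1 \left(-1 + 8\right) = 8 + 1 \cdot 7 = 8 + 7 = 15$)
$Y{\left(V,N \right)} = -45 + 3 N$ ($Y{\left(V,N \right)} = - 3 \left(15 - N\right) = -45 + 3 N$)
$Y{\left(-175,0 \left(-1 - 2\right) \right)} - 5609 = \left(-45 + 3 \cdot 0 \left(-1 - 2\right)\right) - 5609 = \left(-45 + 3 \cdot 0 \left(-3\right)\right) - 5609 = \left(-45 + 3 \cdot 0\right) - 5609 = \left(-45 + 0\right) - 5609 = -45 - 5609 = -5654$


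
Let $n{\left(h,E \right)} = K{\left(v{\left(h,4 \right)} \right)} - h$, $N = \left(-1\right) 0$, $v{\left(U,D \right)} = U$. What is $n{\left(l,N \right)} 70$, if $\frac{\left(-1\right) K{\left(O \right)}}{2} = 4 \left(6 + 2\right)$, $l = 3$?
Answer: $-4690$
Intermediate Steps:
$K{\left(O \right)} = -64$ ($K{\left(O \right)} = - 2 \cdot 4 \left(6 + 2\right) = - 2 \cdot 4 \cdot 8 = \left(-2\right) 32 = -64$)
$N = 0$
$n{\left(h,E \right)} = -64 - h$
$n{\left(l,N \right)} 70 = \left(-64 - 3\right) 70 = \left(-67\right) 70 = -4690$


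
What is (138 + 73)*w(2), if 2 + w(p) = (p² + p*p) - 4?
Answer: 422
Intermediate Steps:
w(p) = -6 + 2*p² (w(p) = -2 + ((p² + p*p) - 4) = -2 + ((p² + p²) - 4) = -2 + (2*p² - 4) = -2 + (-4 + 2*p²) = -6 + 2*p²)
(138 + 73)*w(2) = (138 + 73)*(-6 + 2*2²) = 211*(-6 + 2*4) = 211*(-6 + 8) = 211*2 = 422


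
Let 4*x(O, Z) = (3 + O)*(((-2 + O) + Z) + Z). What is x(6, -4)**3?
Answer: -729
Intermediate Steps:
x(O, Z) = (3 + O)*(-2 + O + 2*Z)/4 (x(O, Z) = ((3 + O)*(((-2 + O) + Z) + Z))/4 = ((3 + O)*((-2 + O + Z) + Z))/4 = ((3 + O)*(-2 + O + 2*Z))/4 = (3 + O)*(-2 + O + 2*Z)/4)
x(6, -4)**3 = (-3/2 + (1/4)*6 + (1/4)*6**2 + (3/2)*(-4) + (1/2)*6*(-4))**3 = (-3/2 + 3/2 + (1/4)*36 - 6 - 12)**3 = (-3/2 + 3/2 + 9 - 6 - 12)**3 = (-9)**3 = -729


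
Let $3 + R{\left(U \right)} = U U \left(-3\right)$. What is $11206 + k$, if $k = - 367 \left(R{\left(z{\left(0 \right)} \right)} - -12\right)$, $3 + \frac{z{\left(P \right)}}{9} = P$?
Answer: $810532$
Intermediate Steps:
$z{\left(P \right)} = -27 + 9 P$
$R{\left(U \right)} = -3 - 3 U^{2}$ ($R{\left(U \right)} = -3 + U U \left(-3\right) = -3 + U^{2} \left(-3\right) = -3 - 3 U^{2}$)
$k = 799326$ ($k = - 367 \left(\left(-3 - 3 \left(-27 + 9 \cdot 0\right)^{2}\right) - -12\right) = - 367 \left(\left(-3 - 3 \left(-27 + 0\right)^{2}\right) + 12\right) = - 367 \left(\left(-3 - 3 \left(-27\right)^{2}\right) + 12\right) = - 367 \left(\left(-3 - 2187\right) + 12\right) = - 367 \left(-2190 + 12\right) = \left(-367\right) \left(-2178\right) = 799326$)
$11206 + k = 11206 + 799326 = 810532$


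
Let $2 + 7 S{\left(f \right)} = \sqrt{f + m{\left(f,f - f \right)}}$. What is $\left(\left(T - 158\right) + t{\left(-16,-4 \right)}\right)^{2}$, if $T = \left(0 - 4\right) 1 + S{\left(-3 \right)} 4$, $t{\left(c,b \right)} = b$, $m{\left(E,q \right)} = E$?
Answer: $\frac{1368804}{49} - \frac{9360 i \sqrt{6}}{49} \approx 27935.0 - 467.9 i$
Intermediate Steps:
$S{\left(f \right)} = - \frac{2}{7} + \frac{\sqrt{2} \sqrt{f}}{7}$ ($S{\left(f \right)} = - \frac{2}{7} + \frac{\sqrt{f + f}}{7} = - \frac{2}{7} + \frac{\sqrt{2 f}}{7} = - \frac{2}{7} + \frac{\sqrt{2} \sqrt{f}}{7}$)
$T = - \frac{36}{7} + \frac{4 i \sqrt{6}}{7}$ ($T = \left(0 - 4\right) 1 + \left(- \frac{2}{7} + \frac{\sqrt{2} \sqrt{-3}}{7}\right) 4 = \left(-4\right) 1 + \left(- \frac{2}{7} + \frac{\sqrt{2} i \sqrt{3}}{7}\right) 4 = -4 + \left(- \frac{2}{7} + \frac{i \sqrt{6}}{7}\right) 4 = -4 - \left(\frac{8}{7} - \frac{4 i \sqrt{6}}{7}\right) = - \frac{36}{7} + \frac{4 i \sqrt{6}}{7} \approx -5.1429 + 1.3997 i$)
$\left(\left(T - 158\right) + t{\left(-16,-4 \right)}\right)^{2} = \left(\left(\left(- \frac{36}{7} + \frac{4 i \sqrt{6}}{7}\right) - 158\right) - 4\right)^{2} = \left(\left(- \frac{1142}{7} + \frac{4 i \sqrt{6}}{7}\right) - 4\right)^{2} = \left(- \frac{1170}{7} + \frac{4 i \sqrt{6}}{7}\right)^{2}$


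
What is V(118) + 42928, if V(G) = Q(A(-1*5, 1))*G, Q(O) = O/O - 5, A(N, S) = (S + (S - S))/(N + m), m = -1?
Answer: 42456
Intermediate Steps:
A(N, S) = S/(-1 + N) (A(N, S) = (S + (S - S))/(N - 1) = (S + 0)/(-1 + N) = S/(-1 + N))
Q(O) = -4 (Q(O) = 1 - 5 = -4)
V(G) = -4*G
V(118) + 42928 = -4*118 + 42928 = -472 + 42928 = 42456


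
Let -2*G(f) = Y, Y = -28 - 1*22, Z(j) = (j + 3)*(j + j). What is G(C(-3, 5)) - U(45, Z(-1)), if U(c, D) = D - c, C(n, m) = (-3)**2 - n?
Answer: 74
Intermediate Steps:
C(n, m) = 9 - n
Z(j) = 2*j*(3 + j) (Z(j) = (3 + j)*(2*j) = 2*j*(3 + j))
Y = -50 (Y = -28 - 22 = -50)
G(f) = 25 (G(f) = -1/2*(-50) = 25)
G(C(-3, 5)) - U(45, Z(-1)) = 25 - (2*(-1)*(3 - 1) - 1*45) = 25 - (2*(-1)*2 - 45) = 25 - (-4 - 45) = 25 - 1*(-49) = 25 + 49 = 74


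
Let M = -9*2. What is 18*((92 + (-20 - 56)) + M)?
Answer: -36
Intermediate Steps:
M = -18
18*((92 + (-20 - 56)) + M) = 18*((92 + (-20 - 56)) - 18) = 18*((92 - 76) - 18) = 18*(16 - 18) = 18*(-2) = -36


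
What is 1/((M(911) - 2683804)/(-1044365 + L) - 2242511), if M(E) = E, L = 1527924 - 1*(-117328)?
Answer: -600887/1347498390150 ≈ -4.4593e-7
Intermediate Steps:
L = 1645252 (L = 1527924 + 117328 = 1645252)
1/((M(911) - 2683804)/(-1044365 + L) - 2242511) = 1/((911 - 2683804)/(-1044365 + 1645252) - 2242511) = 1/(-2682893/600887 - 2242511) = 1/(-1347498390150/600887) = -600887/1347498390150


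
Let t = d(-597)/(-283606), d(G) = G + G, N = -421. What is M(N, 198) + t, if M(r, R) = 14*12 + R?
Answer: 51900495/141803 ≈ 366.00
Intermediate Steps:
d(G) = 2*G
M(r, R) = 168 + R
t = 597/141803 (t = (2*(-597))/(-283606) = -1194*(-1/283606) = 597/141803 ≈ 0.0042101)
M(N, 198) + t = (168 + 198) + 597/141803 = 366 + 597/141803 = 51900495/141803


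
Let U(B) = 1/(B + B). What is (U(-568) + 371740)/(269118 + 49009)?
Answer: 422296639/361392272 ≈ 1.1685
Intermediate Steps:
U(B) = 1/(2*B)
(U(-568) + 371740)/(269118 + 49009) = ((1/2)/(-568) + 371740)/(269118 + 49009) = ((1/2)*(-1/568) + 371740)/318127 = (-1/1136 + 371740)*(1/318127) = (422296639/1136)*(1/318127) = 422296639/361392272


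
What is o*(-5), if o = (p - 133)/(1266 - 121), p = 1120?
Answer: -987/229 ≈ -4.3100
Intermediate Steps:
o = 987/1145 (o = (1120 - 133)/(1266 - 121) = 987/1145 ≈ 0.86201)
o*(-5) = (987/1145)*(-5) = -987/229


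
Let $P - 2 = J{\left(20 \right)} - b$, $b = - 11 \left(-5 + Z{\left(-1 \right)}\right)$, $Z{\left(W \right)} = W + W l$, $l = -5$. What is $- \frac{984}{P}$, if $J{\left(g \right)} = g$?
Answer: $- \frac{984}{11} \approx -89.455$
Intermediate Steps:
$Z{\left(W \right)} = - 4 W$ ($Z{\left(W \right)} = W + W \left(-5\right) = W - 5 W = - 4 W$)
$b = 11$ ($b = - 11 \left(-5 - -4\right) = - 11 \left(-5 + 4\right) = \left(-11\right) \left(-1\right) = 11$)
$P = 11$ ($P = 2 + \left(20 - 11\right) = 2 + 9 = 11$)
$- \frac{984}{P} = - \frac{984}{11}$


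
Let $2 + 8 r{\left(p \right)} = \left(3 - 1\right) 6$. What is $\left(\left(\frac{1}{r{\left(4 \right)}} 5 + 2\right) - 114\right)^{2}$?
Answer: $11664$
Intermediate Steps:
$r{\left(p \right)} = \frac{5}{4}$ ($r{\left(p \right)} = - \frac{1}{4} + \frac{\left(3 - 1\right) 6}{8} = - \frac{1}{4} + \frac{2 \cdot 6}{8} = - \frac{1}{4} + \frac{1}{8} \cdot 12 = - \frac{1}{4} + \frac{3}{2} = \frac{5}{4}$)
$\left(\left(\frac{1}{r{\left(4 \right)}} 5 + 2\right) - 114\right)^{2} = \left(\left(\frac{1}{\frac{5}{4}} \cdot 5 + 2\right) - 114\right)^{2} = \left(\left(\frac{4}{5} \cdot 5 + 2\right) - 114\right)^{2} = \left(\left(4 + 2\right) - 114\right)^{2} = \left(6 - 114\right)^{2} = \left(-108\right)^{2} = 11664$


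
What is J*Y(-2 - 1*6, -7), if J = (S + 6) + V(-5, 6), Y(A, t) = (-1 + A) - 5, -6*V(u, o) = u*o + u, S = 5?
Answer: -707/3 ≈ -235.67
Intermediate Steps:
V(u, o) = -u/6 - o*u/6 (V(u, o) = -(u*o + u)/6 = -(o*u + u)/6 = -(u + o*u)/6 = -u/6 - o*u/6)
Y(A, t) = -6 + A
J = 101/6 (J = (5 + 6) - ⅙*(-5)*(1 + 6) = 11 - ⅙*(-5)*7 = 11 + 35/6 = 101/6 ≈ 16.833)
J*Y(-2 - 1*6, -7) = 101*(-6 + (-2 - 1*6))/6 = 101*(-6 + (-2 - 6))/6 = 101*(-6 - 8)/6 = (101/6)*(-14) = -707/3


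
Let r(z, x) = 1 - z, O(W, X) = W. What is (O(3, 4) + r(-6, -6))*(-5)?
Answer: -50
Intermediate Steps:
(O(3, 4) + r(-6, -6))*(-5) = (3 + (1 - 1*(-6)))*(-5) = (3 + (1 + 6))*(-5) = (3 + 7)*(-5) = 10*(-5) = -50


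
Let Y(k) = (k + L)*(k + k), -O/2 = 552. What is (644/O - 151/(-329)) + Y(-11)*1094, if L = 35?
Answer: -2280491627/3948 ≈ -5.7763e+5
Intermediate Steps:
O = -1104 (O = -2*552 = -1104)
Y(k) = 2*k*(35 + k) (Y(k) = (k + 35)*(k + k) = (35 + k)*(2*k) = 2*k*(35 + k))
(644/O - 151/(-329)) + Y(-11)*1094 = (644/(-1104) - 151/(-329)) + (2*(-11)*(35 - 11))*1094 = (644*(-1/1104) - 151*(-1/329)) + (2*(-11)*24)*1094 = (-7/12 + 151/329) - 528*1094 = -491/3948 - 577632 = -2280491627/3948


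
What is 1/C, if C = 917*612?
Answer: 1/561204 ≈ 1.7819e-6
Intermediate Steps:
C = 561204
1/C = 1/561204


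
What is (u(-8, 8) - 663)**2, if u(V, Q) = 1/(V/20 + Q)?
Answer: 634485721/1444 ≈ 4.3939e+5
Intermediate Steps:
u(V, Q) = 1/(Q + V/20) (u(V, Q) = 1/(V*(1/20) + Q) = 1/(V/20 + Q) = 1/(Q + V/20))
(u(-8, 8) - 663)**2 = (20/(-8 + 20*8) - 663)**2 = (20/(-8 + 160) - 663)**2 = (20/152 - 663)**2 = (20*(1/152) - 663)**2 = (5/38 - 663)**2 = (-25189/38)**2 = 634485721/1444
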